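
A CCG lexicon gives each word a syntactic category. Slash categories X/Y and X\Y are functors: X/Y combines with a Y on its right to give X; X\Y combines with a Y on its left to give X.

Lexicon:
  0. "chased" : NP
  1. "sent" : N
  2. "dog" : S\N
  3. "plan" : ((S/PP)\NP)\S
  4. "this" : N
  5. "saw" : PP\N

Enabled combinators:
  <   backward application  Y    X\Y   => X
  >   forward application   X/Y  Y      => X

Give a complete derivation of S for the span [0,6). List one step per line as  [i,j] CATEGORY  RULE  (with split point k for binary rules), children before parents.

[0,6] S   >
  [0,4] S/PP   <
    [0,1] "chased" : NP
    [1,4] (S/PP)\NP   <
      [1,3] S   <
        [1,2] "sent" : N
        [2,3] "dog" : S\N
      [3,4] "plan" : ((S/PP)\NP)\S
  [4,6] PP   <
    [4,5] "this" : N
    [5,6] "saw" : PP\N

[0,1] NP  lex  "chased"
[1,2] N  lex  "sent"
[2,3] S\N  lex  "dog"
[1,3] S  <  k=2
[3,4] ((S/PP)\NP)\S  lex  "plan"
[1,4] (S/PP)\NP  <  k=3
[0,4] S/PP  <  k=1
[4,5] N  lex  "this"
[5,6] PP\N  lex  "saw"
[4,6] PP  <  k=5
[0,6] S  >  k=4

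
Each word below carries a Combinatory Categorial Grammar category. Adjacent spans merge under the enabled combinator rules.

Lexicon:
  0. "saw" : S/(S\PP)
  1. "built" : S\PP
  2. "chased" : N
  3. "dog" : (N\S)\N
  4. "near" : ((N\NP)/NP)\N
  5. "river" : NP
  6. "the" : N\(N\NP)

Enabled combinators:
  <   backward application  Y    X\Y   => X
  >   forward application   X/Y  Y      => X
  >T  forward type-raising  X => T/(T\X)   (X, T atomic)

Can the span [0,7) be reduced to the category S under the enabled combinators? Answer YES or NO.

NO

S/(S\PP) S\PP N (N\S)\N ((N\NP)/NP)\N NP N\(N\NP)
CKY chart[0,7] = {N, N/(N\N), NP/(NP\N), PP/(PP\N), S/(S\N)}; S ∉ chart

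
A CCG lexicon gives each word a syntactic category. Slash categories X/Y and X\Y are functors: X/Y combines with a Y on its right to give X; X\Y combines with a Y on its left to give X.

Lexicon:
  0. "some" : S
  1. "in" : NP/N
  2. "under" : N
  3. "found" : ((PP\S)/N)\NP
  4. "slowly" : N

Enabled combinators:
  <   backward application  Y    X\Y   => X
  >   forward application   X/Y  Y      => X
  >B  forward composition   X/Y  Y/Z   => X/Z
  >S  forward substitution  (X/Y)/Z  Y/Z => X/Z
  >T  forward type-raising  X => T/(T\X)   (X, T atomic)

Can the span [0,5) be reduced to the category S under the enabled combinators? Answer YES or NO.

S NP/N N ((PP\S)/N)\NP N
CKY chart[0,5] = {N/(N\PP), NP/(NP\PP), PP, PP/(N\N), PP/(PP\PP), S/(S\PP)}; S ∉ chart

NO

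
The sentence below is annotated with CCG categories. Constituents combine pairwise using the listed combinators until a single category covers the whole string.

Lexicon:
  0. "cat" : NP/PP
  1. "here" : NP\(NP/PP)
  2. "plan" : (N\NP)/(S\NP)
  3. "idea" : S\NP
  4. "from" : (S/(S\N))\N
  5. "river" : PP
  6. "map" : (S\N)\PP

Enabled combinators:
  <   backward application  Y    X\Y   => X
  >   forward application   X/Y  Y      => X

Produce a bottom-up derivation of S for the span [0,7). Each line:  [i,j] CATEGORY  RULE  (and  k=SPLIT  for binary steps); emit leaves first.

[0,7] S   >
  [0,5] S/(S\N)   <
    [0,4] N   <
      [0,2] NP   <
        [0,1] "cat" : NP/PP
        [1,2] "here" : NP\(NP/PP)
      [2,4] N\NP   >
        [2,3] "plan" : (N\NP)/(S\NP)
        [3,4] "idea" : S\NP
    [4,5] "from" : (S/(S\N))\N
  [5,7] S\N   <
    [5,6] "river" : PP
    [6,7] "map" : (S\N)\PP

[0,1] NP/PP  lex  "cat"
[1,2] NP\(NP/PP)  lex  "here"
[0,2] NP  <  k=1
[2,3] (N\NP)/(S\NP)  lex  "plan"
[3,4] S\NP  lex  "idea"
[2,4] N\NP  >  k=3
[0,4] N  <  k=2
[4,5] (S/(S\N))\N  lex  "from"
[0,5] S/(S\N)  <  k=4
[5,6] PP  lex  "river"
[6,7] (S\N)\PP  lex  "map"
[5,7] S\N  <  k=6
[0,7] S  >  k=5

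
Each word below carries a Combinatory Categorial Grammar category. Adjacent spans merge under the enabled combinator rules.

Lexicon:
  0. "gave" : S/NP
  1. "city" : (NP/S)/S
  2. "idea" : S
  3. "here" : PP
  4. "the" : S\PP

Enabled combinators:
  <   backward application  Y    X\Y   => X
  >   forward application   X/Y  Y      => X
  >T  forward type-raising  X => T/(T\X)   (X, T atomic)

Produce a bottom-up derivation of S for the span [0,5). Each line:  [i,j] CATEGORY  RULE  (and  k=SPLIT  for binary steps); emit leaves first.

[0,5] S   >
  [0,1] "gave" : S/NP
  [1,5] NP   >
    [1,3] NP/S   >
      [1,2] "city" : (NP/S)/S
      [2,3] "idea" : S
    [3,5] S   >
      [3,4] S/(S\PP)   >T
        [3,4] "here" : PP
      [4,5] "the" : S\PP

[0,1] S/NP  lex  "gave"
[1,2] (NP/S)/S  lex  "city"
[2,3] S  lex  "idea"
[1,3] NP/S  >  k=2
[3,4] PP  lex  "here"
[3,4] S/(S\PP)  >T
[4,5] S\PP  lex  "the"
[3,5] S  >  k=4
[1,5] NP  >  k=3
[0,5] S  >  k=1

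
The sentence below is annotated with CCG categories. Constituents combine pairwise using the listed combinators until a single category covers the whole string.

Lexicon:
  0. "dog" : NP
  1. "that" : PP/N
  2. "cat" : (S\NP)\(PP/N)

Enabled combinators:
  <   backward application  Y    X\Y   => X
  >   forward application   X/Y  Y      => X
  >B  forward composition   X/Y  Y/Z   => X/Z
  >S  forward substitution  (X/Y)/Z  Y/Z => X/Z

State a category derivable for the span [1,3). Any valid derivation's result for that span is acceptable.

[0,3] S   <
  [0,1] "dog" : NP
  [1,3] S\NP   <
    [1,2] "that" : PP/N
    [2,3] "cat" : (S\NP)\(PP/N)

S\NP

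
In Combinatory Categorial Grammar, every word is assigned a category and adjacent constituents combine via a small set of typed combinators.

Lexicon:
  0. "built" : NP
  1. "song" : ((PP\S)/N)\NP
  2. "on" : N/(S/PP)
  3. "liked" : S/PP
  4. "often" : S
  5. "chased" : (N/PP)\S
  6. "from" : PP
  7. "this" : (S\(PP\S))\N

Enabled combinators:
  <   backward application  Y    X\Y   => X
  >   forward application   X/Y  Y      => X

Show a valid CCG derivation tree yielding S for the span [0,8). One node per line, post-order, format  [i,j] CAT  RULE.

[0,8] S   <
  [0,4] PP\S   >
    [0,2] (PP\S)/N   <
      [0,1] "built" : NP
      [1,2] "song" : ((PP\S)/N)\NP
    [2,4] N   >
      [2,3] "on" : N/(S/PP)
      [3,4] "liked" : S/PP
  [4,8] S\(PP\S)   <
    [4,7] N   >
      [4,6] N/PP   <
        [4,5] "often" : S
        [5,6] "chased" : (N/PP)\S
      [6,7] "from" : PP
    [7,8] "this" : (S\(PP\S))\N

[0,1] NP  lex  "built"
[1,2] ((PP\S)/N)\NP  lex  "song"
[0,2] (PP\S)/N  <  k=1
[2,3] N/(S/PP)  lex  "on"
[3,4] S/PP  lex  "liked"
[2,4] N  >  k=3
[0,4] PP\S  >  k=2
[4,5] S  lex  "often"
[5,6] (N/PP)\S  lex  "chased"
[4,6] N/PP  <  k=5
[6,7] PP  lex  "from"
[4,7] N  >  k=6
[7,8] (S\(PP\S))\N  lex  "this"
[4,8] S\(PP\S)  <  k=7
[0,8] S  <  k=4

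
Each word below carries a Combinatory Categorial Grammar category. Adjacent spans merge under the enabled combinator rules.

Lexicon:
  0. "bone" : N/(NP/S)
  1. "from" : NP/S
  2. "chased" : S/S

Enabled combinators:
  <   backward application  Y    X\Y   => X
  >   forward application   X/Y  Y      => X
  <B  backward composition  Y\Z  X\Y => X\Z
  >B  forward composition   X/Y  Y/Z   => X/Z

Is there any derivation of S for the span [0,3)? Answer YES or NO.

NO

N/(NP/S) NP/S S/S
CKY chart[0,3] = {N}; S ∉ chart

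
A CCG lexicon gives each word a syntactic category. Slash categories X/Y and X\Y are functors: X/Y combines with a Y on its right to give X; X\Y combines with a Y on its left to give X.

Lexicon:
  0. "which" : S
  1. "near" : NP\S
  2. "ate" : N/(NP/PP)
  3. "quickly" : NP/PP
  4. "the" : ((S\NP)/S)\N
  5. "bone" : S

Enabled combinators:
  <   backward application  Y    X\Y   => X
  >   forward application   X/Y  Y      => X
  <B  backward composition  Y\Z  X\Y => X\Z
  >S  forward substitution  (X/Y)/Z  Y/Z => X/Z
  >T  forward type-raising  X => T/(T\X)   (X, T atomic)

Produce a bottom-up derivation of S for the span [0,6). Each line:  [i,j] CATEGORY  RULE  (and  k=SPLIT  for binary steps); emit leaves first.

[0,6] S   <
  [0,2] NP   <
    [0,1] "which" : S
    [1,2] "near" : NP\S
  [2,6] S\NP   >
    [2,5] (S\NP)/S   <
      [2,4] N   >
        [2,3] "ate" : N/(NP/PP)
        [3,4] "quickly" : NP/PP
      [4,5] "the" : ((S\NP)/S)\N
    [5,6] "bone" : S

[0,1] S  lex  "which"
[1,2] NP\S  lex  "near"
[0,2] NP  <  k=1
[2,3] N/(NP/PP)  lex  "ate"
[3,4] NP/PP  lex  "quickly"
[2,4] N  >  k=3
[4,5] ((S\NP)/S)\N  lex  "the"
[2,5] (S\NP)/S  <  k=4
[5,6] S  lex  "bone"
[2,6] S\NP  >  k=5
[0,6] S  <  k=2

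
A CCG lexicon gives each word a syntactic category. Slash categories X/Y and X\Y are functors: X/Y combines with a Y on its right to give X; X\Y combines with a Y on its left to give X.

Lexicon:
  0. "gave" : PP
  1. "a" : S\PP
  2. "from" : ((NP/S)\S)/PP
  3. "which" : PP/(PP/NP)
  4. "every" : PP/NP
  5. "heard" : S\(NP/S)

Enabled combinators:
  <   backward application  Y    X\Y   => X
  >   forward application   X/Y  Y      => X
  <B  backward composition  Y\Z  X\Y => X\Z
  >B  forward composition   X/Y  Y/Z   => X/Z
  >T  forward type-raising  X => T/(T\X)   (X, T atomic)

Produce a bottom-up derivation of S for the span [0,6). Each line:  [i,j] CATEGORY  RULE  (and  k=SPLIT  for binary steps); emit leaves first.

[0,1] PP  lex  "gave"
[1,2] S\PP  lex  "a"
[2,3] ((NP/S)\S)/PP  lex  "from"
[3,4] PP/(PP/NP)  lex  "which"
[4,5] PP/NP  lex  "every"
[3,5] PP  >  k=4
[2,5] (NP/S)\S  >  k=3
[5,6] S\(NP/S)  lex  "heard"
[2,6] S\S  <B  k=5
[1,6] S\PP  <B  k=2
[0,6] S  <  k=1

[0,6] S   <
  [0,1] "gave" : PP
  [1,6] S\PP   <B
    [1,2] "a" : S\PP
    [2,6] S\S   <B
      [2,5] (NP/S)\S   >
        [2,3] "from" : ((NP/S)\S)/PP
        [3,5] PP   >
          [3,4] "which" : PP/(PP/NP)
          [4,5] "every" : PP/NP
      [5,6] "heard" : S\(NP/S)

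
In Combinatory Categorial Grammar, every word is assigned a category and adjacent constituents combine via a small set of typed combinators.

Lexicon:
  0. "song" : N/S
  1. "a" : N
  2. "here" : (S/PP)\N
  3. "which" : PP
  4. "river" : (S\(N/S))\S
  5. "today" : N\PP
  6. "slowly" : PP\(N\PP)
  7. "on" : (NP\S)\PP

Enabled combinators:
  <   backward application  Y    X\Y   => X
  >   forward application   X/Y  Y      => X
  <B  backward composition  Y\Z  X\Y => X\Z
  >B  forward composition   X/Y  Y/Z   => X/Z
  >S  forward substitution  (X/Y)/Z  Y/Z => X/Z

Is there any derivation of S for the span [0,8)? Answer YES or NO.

N/S N (S/PP)\N PP (S\(N/S))\S N\PP PP\(N\PP) (NP\S)\PP
CKY chart[0,8] = {NP}; S ∉ chart

NO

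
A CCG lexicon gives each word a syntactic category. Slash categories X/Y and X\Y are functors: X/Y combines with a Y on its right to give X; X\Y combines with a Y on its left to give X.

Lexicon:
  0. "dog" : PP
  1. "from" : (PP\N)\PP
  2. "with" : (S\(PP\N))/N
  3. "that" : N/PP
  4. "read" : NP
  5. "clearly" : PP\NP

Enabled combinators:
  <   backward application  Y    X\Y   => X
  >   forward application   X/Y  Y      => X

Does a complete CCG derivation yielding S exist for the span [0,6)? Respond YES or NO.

[0,6] S   <
  [0,2] PP\N   <
    [0,1] "dog" : PP
    [1,2] "from" : (PP\N)\PP
  [2,6] S\(PP\N)   >
    [2,3] "with" : (S\(PP\N))/N
    [3,6] N   >
      [3,4] "that" : N/PP
      [4,6] PP   <
        [4,5] "read" : NP
        [5,6] "clearly" : PP\NP

YES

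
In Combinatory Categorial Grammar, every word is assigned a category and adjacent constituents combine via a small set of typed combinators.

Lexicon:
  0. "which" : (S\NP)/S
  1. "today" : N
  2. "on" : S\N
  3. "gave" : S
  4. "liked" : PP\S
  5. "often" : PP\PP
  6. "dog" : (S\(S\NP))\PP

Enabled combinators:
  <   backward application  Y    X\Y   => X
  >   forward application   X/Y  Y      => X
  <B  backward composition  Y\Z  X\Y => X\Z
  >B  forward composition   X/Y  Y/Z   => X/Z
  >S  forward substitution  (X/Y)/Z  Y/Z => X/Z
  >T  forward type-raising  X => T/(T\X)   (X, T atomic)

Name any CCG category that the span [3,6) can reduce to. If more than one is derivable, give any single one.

[0,7] S   <
  [0,3] S\NP   >
    [0,1] "which" : (S\NP)/S
    [1,3] S   <
      [1,2] "today" : N
      [2,3] "on" : S\N
  [3,7] S\(S\NP)   <
    [3,6] PP   <
      [3,4] "gave" : S
      [4,6] PP\S   <B
        [4,5] "liked" : PP\S
        [5,6] "often" : PP\PP
    [6,7] "dog" : (S\(S\NP))\PP

PP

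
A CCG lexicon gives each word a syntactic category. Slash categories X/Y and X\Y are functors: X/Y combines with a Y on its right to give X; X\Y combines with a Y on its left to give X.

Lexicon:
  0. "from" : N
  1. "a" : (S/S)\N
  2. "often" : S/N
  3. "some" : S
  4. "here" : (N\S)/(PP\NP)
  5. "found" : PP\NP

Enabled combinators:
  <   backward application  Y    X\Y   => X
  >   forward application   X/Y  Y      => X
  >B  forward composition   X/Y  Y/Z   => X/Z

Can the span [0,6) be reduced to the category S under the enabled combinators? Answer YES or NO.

YES

[0,6] S   >
  [0,3] S/N   >B
    [0,2] S/S   <
      [0,1] "from" : N
      [1,2] "a" : (S/S)\N
    [2,3] "often" : S/N
  [3,6] N   <
    [3,4] "some" : S
    [4,6] N\S   >
      [4,5] "here" : (N\S)/(PP\NP)
      [5,6] "found" : PP\NP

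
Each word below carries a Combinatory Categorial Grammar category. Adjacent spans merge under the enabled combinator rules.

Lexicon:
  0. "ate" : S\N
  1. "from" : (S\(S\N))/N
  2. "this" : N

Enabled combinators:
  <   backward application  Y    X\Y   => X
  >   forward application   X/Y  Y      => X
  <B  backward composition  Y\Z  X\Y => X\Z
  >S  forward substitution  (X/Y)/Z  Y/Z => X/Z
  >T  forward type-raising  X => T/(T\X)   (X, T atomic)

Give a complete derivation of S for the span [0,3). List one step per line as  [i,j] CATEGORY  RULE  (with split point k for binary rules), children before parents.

[0,3] S   <
  [0,1] "ate" : S\N
  [1,3] S\(S\N)   >
    [1,2] "from" : (S\(S\N))/N
    [2,3] "this" : N

[0,1] S\N  lex  "ate"
[1,2] (S\(S\N))/N  lex  "from"
[2,3] N  lex  "this"
[1,3] S\(S\N)  >  k=2
[0,3] S  <  k=1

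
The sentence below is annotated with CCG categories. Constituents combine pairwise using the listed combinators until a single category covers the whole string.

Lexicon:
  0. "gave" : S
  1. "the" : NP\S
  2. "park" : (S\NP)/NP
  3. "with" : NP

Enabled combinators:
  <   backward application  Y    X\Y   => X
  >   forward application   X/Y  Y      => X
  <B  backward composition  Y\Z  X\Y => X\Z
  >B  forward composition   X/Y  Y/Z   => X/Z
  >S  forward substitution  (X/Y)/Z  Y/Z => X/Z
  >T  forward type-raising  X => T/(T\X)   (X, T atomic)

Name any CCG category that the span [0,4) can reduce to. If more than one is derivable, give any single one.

[0,4] S   <
  [0,2] NP   <
    [0,1] "gave" : S
    [1,2] "the" : NP\S
  [2,4] S\NP   >
    [2,3] "park" : (S\NP)/NP
    [3,4] "with" : NP

S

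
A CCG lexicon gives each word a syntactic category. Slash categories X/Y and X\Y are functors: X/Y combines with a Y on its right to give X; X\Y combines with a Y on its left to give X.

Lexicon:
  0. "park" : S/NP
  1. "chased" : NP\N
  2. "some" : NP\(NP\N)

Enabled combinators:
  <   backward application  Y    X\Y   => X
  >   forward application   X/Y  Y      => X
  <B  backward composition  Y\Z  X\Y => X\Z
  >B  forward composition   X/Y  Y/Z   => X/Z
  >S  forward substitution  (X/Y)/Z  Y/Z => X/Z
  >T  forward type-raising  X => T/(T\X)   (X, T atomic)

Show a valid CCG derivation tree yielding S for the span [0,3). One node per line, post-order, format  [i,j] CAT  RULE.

[0,3] S   >
  [0,1] "park" : S/NP
  [1,3] NP   <
    [1,2] "chased" : NP\N
    [2,3] "some" : NP\(NP\N)

[0,1] S/NP  lex  "park"
[1,2] NP\N  lex  "chased"
[2,3] NP\(NP\N)  lex  "some"
[1,3] NP  <  k=2
[0,3] S  >  k=1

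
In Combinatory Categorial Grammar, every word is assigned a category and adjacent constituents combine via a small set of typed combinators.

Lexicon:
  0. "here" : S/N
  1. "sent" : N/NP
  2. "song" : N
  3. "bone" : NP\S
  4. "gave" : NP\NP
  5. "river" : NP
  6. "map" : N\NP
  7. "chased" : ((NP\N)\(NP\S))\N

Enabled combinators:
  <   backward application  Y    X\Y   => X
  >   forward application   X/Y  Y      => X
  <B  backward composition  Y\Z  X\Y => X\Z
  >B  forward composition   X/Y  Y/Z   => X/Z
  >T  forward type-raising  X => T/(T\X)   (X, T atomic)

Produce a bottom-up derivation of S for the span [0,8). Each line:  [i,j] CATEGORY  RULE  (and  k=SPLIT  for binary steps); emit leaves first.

[0,1] S/N  lex  "here"
[1,2] N/NP  lex  "sent"
[0,2] S/NP  >B  k=1
[2,3] N  lex  "song"
[3,4] NP\S  lex  "bone"
[4,5] NP\NP  lex  "gave"
[3,5] NP\S  <B  k=4
[5,6] NP  lex  "river"
[6,7] N\NP  lex  "map"
[5,7] N  <  k=6
[7,8] ((NP\N)\(NP\S))\N  lex  "chased"
[5,8] (NP\N)\(NP\S)  <  k=7
[3,8] NP\N  <  k=5
[2,8] NP  <  k=3
[0,8] S  >  k=2

[0,8] S   >
  [0,2] S/NP   >B
    [0,1] "here" : S/N
    [1,2] "sent" : N/NP
  [2,8] NP   <
    [2,3] "song" : N
    [3,8] NP\N   <
      [3,5] NP\S   <B
        [3,4] "bone" : NP\S
        [4,5] "gave" : NP\NP
      [5,8] (NP\N)\(NP\S)   <
        [5,7] N   <
          [5,6] "river" : NP
          [6,7] "map" : N\NP
        [7,8] "chased" : ((NP\N)\(NP\S))\N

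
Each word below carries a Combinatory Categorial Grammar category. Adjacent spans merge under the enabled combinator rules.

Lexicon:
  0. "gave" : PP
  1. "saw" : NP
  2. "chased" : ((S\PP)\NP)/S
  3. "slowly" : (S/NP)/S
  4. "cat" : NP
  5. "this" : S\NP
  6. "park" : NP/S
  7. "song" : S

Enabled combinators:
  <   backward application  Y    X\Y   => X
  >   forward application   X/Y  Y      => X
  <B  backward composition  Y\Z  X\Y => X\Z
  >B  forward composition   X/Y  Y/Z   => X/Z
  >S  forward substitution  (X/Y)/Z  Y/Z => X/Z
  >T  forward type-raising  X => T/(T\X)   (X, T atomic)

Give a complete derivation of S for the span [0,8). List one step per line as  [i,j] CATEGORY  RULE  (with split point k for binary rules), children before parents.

[0,8] S   >
  [0,1] S/(S\PP)   >T
    [0,1] "gave" : PP
  [1,8] S\PP   <
    [1,2] "saw" : NP
    [2,8] (S\PP)\NP   >
      [2,3] "chased" : ((S\PP)\NP)/S
      [3,8] S   >
        [3,6] S/NP   >
          [3,4] "slowly" : (S/NP)/S
          [4,6] S   <
            [4,5] "cat" : NP
            [5,6] "this" : S\NP
        [6,8] NP   >
          [6,7] "park" : NP/S
          [7,8] "song" : S

[0,1] PP  lex  "gave"
[0,1] S/(S\PP)  >T
[1,2] NP  lex  "saw"
[2,3] ((S\PP)\NP)/S  lex  "chased"
[3,4] (S/NP)/S  lex  "slowly"
[4,5] NP  lex  "cat"
[5,6] S\NP  lex  "this"
[4,6] S  <  k=5
[3,6] S/NP  >  k=4
[6,7] NP/S  lex  "park"
[7,8] S  lex  "song"
[6,8] NP  >  k=7
[3,8] S  >  k=6
[2,8] (S\PP)\NP  >  k=3
[1,8] S\PP  <  k=2
[0,8] S  >  k=1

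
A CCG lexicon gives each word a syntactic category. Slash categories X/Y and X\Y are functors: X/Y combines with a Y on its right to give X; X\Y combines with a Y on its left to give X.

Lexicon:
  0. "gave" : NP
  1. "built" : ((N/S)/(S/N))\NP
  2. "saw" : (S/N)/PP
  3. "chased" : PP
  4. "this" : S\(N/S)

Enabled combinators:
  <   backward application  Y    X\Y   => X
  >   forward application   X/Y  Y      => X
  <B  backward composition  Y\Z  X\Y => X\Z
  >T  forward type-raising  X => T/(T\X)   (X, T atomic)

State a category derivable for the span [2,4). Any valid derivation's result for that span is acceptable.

S/N

[0,5] S   <
  [0,4] N/S   >
    [0,2] (N/S)/(S/N)   <
      [0,1] "gave" : NP
      [1,2] "built" : ((N/S)/(S/N))\NP
    [2,4] S/N   >
      [2,3] "saw" : (S/N)/PP
      [3,4] "chased" : PP
  [4,5] "this" : S\(N/S)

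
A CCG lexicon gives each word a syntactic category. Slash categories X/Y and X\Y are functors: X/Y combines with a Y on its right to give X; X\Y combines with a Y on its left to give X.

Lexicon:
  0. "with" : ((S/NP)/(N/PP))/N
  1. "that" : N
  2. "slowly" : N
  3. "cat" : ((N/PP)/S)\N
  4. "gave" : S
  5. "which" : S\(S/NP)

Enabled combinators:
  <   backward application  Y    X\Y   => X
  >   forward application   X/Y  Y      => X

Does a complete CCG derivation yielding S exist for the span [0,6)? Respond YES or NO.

[0,6] S   <
  [0,5] S/NP   >
    [0,2] (S/NP)/(N/PP)   >
      [0,1] "with" : ((S/NP)/(N/PP))/N
      [1,2] "that" : N
    [2,5] N/PP   >
      [2,4] (N/PP)/S   <
        [2,3] "slowly" : N
        [3,4] "cat" : ((N/PP)/S)\N
      [4,5] "gave" : S
  [5,6] "which" : S\(S/NP)

YES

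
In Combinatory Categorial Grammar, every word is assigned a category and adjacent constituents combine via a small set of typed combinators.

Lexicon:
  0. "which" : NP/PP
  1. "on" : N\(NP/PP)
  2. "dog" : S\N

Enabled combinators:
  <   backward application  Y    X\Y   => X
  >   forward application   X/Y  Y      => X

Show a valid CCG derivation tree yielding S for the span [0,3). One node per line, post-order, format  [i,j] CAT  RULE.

[0,3] S   <
  [0,2] N   <
    [0,1] "which" : NP/PP
    [1,2] "on" : N\(NP/PP)
  [2,3] "dog" : S\N

[0,1] NP/PP  lex  "which"
[1,2] N\(NP/PP)  lex  "on"
[0,2] N  <  k=1
[2,3] S\N  lex  "dog"
[0,3] S  <  k=2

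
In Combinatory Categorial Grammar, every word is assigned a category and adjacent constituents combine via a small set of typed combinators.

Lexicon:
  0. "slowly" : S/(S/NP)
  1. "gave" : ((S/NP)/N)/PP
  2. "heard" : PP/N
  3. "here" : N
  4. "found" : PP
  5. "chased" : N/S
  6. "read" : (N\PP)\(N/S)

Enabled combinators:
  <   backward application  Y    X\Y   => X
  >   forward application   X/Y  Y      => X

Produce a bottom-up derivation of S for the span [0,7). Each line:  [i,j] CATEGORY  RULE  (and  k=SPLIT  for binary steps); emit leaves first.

[0,1] S/(S/NP)  lex  "slowly"
[1,2] ((S/NP)/N)/PP  lex  "gave"
[2,3] PP/N  lex  "heard"
[3,4] N  lex  "here"
[2,4] PP  >  k=3
[1,4] (S/NP)/N  >  k=2
[4,5] PP  lex  "found"
[5,6] N/S  lex  "chased"
[6,7] (N\PP)\(N/S)  lex  "read"
[5,7] N\PP  <  k=6
[4,7] N  <  k=5
[1,7] S/NP  >  k=4
[0,7] S  >  k=1

[0,7] S   >
  [0,1] "slowly" : S/(S/NP)
  [1,7] S/NP   >
    [1,4] (S/NP)/N   >
      [1,2] "gave" : ((S/NP)/N)/PP
      [2,4] PP   >
        [2,3] "heard" : PP/N
        [3,4] "here" : N
    [4,7] N   <
      [4,5] "found" : PP
      [5,7] N\PP   <
        [5,6] "chased" : N/S
        [6,7] "read" : (N\PP)\(N/S)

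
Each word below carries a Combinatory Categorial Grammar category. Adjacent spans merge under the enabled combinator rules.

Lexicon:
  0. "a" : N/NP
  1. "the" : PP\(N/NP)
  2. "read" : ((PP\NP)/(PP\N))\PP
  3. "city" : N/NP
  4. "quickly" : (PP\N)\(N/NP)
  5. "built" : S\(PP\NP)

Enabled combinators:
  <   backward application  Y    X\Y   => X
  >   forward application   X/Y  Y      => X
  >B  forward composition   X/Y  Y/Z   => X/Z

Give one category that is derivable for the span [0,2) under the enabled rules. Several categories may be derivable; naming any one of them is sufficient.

[0,6] S   <
  [0,5] PP\NP   >
    [0,3] (PP\NP)/(PP\N)   <
      [0,2] PP   <
        [0,1] "a" : N/NP
        [1,2] "the" : PP\(N/NP)
      [2,3] "read" : ((PP\NP)/(PP\N))\PP
    [3,5] PP\N   <
      [3,4] "city" : N/NP
      [4,5] "quickly" : (PP\N)\(N/NP)
  [5,6] "built" : S\(PP\NP)

PP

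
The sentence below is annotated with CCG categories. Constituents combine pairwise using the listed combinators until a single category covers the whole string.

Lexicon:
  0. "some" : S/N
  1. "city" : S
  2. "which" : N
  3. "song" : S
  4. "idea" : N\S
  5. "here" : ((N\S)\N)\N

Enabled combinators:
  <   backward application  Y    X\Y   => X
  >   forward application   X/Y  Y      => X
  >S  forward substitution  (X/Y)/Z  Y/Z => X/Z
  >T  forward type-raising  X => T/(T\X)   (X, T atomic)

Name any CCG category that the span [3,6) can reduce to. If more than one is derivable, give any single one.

(N\S)\N

[0,6] S   >
  [0,1] "some" : S/N
  [1,6] N   <
    [1,2] "city" : S
    [2,6] N\S   <
      [2,3] "which" : N
      [3,6] (N\S)\N   <
        [3,5] N   <
          [3,4] "song" : S
          [4,5] "idea" : N\S
        [5,6] "here" : ((N\S)\N)\N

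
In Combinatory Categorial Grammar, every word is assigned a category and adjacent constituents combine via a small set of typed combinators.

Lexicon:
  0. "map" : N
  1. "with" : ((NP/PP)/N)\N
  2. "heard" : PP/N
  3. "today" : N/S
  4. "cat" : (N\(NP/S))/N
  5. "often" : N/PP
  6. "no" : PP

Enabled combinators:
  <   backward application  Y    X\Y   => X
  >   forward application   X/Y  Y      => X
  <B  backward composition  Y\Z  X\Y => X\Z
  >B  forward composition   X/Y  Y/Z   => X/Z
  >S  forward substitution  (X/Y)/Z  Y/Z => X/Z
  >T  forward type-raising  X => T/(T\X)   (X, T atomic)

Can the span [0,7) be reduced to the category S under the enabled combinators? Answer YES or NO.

N ((NP/PP)/N)\N PP/N N/S (N\(NP/S))/N N/PP PP
CKY chart[0,7] = {N, N/(N\N), NP/(NP\N), PP/(PP\N), S/(S\N)}; S ∉ chart

NO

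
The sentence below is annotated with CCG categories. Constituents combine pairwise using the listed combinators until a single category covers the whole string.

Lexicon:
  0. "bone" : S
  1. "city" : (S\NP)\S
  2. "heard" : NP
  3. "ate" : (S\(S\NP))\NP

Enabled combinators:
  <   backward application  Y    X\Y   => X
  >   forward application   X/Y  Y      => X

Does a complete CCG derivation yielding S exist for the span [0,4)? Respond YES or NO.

[0,4] S   <
  [0,2] S\NP   <
    [0,1] "bone" : S
    [1,2] "city" : (S\NP)\S
  [2,4] S\(S\NP)   <
    [2,3] "heard" : NP
    [3,4] "ate" : (S\(S\NP))\NP

YES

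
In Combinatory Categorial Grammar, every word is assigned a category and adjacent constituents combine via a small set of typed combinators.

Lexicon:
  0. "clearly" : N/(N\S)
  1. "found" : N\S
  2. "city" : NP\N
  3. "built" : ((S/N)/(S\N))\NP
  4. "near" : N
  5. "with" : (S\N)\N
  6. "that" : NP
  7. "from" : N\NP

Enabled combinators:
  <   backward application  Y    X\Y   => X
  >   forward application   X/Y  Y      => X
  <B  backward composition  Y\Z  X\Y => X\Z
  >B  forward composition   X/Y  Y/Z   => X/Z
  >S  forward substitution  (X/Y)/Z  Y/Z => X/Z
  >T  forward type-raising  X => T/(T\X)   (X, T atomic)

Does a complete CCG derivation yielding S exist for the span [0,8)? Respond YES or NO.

YES

[0,8] S   >
  [0,6] S/N   >
    [0,4] (S/N)/(S\N)   <
      [0,3] NP   <
        [0,2] N   >
          [0,1] "clearly" : N/(N\S)
          [1,2] "found" : N\S
        [2,3] "city" : NP\N
      [3,4] "built" : ((S/N)/(S\N))\NP
    [4,6] S\N   <
      [4,5] "near" : N
      [5,6] "with" : (S\N)\N
  [6,8] N   >
    [6,7] N/(N\NP)   >T
      [6,7] "that" : NP
    [7,8] "from" : N\NP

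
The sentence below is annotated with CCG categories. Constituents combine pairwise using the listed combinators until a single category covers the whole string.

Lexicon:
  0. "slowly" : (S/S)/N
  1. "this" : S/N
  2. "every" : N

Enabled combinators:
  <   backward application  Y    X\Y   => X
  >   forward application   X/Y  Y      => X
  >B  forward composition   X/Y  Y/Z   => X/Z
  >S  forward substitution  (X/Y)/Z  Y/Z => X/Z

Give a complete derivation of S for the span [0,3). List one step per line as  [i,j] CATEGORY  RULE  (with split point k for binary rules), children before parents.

[0,1] (S/S)/N  lex  "slowly"
[1,2] S/N  lex  "this"
[0,2] S/N  >S  k=1
[2,3] N  lex  "every"
[0,3] S  >  k=2

[0,3] S   >
  [0,2] S/N   >S
    [0,1] "slowly" : (S/S)/N
    [1,2] "this" : S/N
  [2,3] "every" : N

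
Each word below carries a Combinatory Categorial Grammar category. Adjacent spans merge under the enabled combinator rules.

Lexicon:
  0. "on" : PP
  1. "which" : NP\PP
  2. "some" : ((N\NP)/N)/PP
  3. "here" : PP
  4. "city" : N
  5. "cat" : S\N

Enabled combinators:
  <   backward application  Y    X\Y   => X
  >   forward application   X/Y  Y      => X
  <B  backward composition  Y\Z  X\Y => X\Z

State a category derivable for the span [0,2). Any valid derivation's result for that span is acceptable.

[0,6] S   <
  [0,2] NP   <
    [0,1] "on" : PP
    [1,2] "which" : NP\PP
  [2,6] S\NP   <B
    [2,5] N\NP   >
      [2,4] (N\NP)/N   >
        [2,3] "some" : ((N\NP)/N)/PP
        [3,4] "here" : PP
      [4,5] "city" : N
    [5,6] "cat" : S\N

NP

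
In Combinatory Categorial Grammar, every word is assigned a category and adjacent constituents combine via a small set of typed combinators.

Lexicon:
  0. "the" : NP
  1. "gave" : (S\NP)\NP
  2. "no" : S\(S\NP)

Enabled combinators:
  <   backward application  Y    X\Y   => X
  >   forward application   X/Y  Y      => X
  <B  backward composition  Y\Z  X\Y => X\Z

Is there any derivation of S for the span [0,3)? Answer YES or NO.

YES

[0,3] S   <
  [0,2] S\NP   <
    [0,1] "the" : NP
    [1,2] "gave" : (S\NP)\NP
  [2,3] "no" : S\(S\NP)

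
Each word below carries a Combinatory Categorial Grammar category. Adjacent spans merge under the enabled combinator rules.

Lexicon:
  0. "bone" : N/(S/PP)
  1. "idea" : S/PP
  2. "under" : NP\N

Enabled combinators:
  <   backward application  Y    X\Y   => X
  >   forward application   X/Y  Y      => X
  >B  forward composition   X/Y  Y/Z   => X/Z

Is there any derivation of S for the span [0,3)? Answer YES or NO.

NO

N/(S/PP) S/PP NP\N
CKY chart[0,3] = {NP}; S ∉ chart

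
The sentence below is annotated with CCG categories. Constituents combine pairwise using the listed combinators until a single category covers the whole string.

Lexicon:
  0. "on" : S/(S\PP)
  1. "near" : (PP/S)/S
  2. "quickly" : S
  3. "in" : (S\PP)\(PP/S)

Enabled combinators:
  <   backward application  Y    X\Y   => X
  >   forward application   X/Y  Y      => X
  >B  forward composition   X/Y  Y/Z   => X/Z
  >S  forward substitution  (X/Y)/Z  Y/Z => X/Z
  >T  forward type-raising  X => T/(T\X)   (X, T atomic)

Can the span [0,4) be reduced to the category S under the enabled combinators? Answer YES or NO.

YES

[0,4] S   >
  [0,1] "on" : S/(S\PP)
  [1,4] S\PP   <
    [1,3] PP/S   >
      [1,2] "near" : (PP/S)/S
      [2,3] "quickly" : S
    [3,4] "in" : (S\PP)\(PP/S)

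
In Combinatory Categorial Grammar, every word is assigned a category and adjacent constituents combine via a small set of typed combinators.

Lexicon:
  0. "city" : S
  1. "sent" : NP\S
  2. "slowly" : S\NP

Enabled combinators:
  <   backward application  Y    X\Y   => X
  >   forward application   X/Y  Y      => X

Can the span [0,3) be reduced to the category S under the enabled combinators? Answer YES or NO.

[0,3] S   <
  [0,2] NP   <
    [0,1] "city" : S
    [1,2] "sent" : NP\S
  [2,3] "slowly" : S\NP

YES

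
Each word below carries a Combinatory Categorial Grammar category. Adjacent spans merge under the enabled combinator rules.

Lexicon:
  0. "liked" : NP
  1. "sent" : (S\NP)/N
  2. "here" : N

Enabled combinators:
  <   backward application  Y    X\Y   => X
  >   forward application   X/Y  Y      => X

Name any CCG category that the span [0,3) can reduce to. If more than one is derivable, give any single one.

S

[0,3] S   <
  [0,1] "liked" : NP
  [1,3] S\NP   >
    [1,2] "sent" : (S\NP)/N
    [2,3] "here" : N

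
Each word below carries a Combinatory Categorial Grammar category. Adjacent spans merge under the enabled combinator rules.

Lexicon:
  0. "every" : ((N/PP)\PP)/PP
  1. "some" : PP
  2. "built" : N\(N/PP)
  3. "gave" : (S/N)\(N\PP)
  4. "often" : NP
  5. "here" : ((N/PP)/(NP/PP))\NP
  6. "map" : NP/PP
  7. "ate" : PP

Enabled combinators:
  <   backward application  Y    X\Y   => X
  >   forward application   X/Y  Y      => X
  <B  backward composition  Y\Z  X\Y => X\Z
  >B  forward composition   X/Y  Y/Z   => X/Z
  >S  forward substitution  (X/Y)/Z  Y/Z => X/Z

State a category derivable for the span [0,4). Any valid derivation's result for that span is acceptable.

S/N

[0,8] S   >
  [0,4] S/N   <
    [0,3] N\PP   <B
      [0,2] (N/PP)\PP   >
        [0,1] "every" : ((N/PP)\PP)/PP
        [1,2] "some" : PP
      [2,3] "built" : N\(N/PP)
    [3,4] "gave" : (S/N)\(N\PP)
  [4,8] N   >
    [4,7] N/PP   >
      [4,6] (N/PP)/(NP/PP)   <
        [4,5] "often" : NP
        [5,6] "here" : ((N/PP)/(NP/PP))\NP
      [6,7] "map" : NP/PP
    [7,8] "ate" : PP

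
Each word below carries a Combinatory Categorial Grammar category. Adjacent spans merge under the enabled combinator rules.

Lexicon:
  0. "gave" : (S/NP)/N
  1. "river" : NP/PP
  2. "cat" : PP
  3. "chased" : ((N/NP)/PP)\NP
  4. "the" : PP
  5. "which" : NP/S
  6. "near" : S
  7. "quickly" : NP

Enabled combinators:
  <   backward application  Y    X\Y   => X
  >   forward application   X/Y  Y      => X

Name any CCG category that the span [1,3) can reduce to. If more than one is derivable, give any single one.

[0,8] S   >
  [0,7] S/NP   >
    [0,1] "gave" : (S/NP)/N
    [1,7] N   >
      [1,5] N/NP   >
        [1,4] (N/NP)/PP   <
          [1,3] NP   >
            [1,2] "river" : NP/PP
            [2,3] "cat" : PP
          [3,4] "chased" : ((N/NP)/PP)\NP
        [4,5] "the" : PP
      [5,7] NP   >
        [5,6] "which" : NP/S
        [6,7] "near" : S
  [7,8] "quickly" : NP

NP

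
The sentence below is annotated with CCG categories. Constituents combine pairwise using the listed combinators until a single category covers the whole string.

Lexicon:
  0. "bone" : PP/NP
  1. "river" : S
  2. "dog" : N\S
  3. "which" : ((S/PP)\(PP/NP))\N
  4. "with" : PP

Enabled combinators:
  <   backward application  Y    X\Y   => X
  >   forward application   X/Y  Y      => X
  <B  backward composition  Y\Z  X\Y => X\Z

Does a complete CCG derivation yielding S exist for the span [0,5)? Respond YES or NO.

YES

[0,5] S   >
  [0,4] S/PP   <
    [0,1] "bone" : PP/NP
    [1,4] (S/PP)\(PP/NP)   <
      [1,3] N   <
        [1,2] "river" : S
        [2,3] "dog" : N\S
      [3,4] "which" : ((S/PP)\(PP/NP))\N
  [4,5] "with" : PP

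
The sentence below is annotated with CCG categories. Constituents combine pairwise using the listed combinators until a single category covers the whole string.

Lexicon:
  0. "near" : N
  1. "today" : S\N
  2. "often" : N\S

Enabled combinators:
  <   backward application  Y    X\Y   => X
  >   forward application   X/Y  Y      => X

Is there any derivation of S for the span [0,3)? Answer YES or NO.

N S\N N\S
CKY chart[0,3] = {N}; S ∉ chart

NO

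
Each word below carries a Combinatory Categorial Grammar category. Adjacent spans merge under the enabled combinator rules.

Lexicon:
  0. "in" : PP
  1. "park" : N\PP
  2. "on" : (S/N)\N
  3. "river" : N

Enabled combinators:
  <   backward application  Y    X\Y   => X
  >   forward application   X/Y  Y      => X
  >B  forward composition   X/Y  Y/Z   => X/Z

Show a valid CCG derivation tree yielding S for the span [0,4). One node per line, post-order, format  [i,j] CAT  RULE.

[0,1] PP  lex  "in"
[1,2] N\PP  lex  "park"
[0,2] N  <  k=1
[2,3] (S/N)\N  lex  "on"
[0,3] S/N  <  k=2
[3,4] N  lex  "river"
[0,4] S  >  k=3

[0,4] S   >
  [0,3] S/N   <
    [0,2] N   <
      [0,1] "in" : PP
      [1,2] "park" : N\PP
    [2,3] "on" : (S/N)\N
  [3,4] "river" : N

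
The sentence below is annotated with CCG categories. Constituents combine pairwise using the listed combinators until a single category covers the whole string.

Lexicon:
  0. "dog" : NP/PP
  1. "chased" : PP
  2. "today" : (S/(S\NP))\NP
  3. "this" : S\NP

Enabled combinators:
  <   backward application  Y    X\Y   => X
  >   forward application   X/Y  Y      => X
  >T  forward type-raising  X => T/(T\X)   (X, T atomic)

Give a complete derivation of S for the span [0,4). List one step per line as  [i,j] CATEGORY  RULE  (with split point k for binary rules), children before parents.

[0,4] S   >
  [0,3] S/(S\NP)   <
    [0,2] NP   >
      [0,1] "dog" : NP/PP
      [1,2] "chased" : PP
    [2,3] "today" : (S/(S\NP))\NP
  [3,4] "this" : S\NP

[0,1] NP/PP  lex  "dog"
[1,2] PP  lex  "chased"
[0,2] NP  >  k=1
[2,3] (S/(S\NP))\NP  lex  "today"
[0,3] S/(S\NP)  <  k=2
[3,4] S\NP  lex  "this"
[0,4] S  >  k=3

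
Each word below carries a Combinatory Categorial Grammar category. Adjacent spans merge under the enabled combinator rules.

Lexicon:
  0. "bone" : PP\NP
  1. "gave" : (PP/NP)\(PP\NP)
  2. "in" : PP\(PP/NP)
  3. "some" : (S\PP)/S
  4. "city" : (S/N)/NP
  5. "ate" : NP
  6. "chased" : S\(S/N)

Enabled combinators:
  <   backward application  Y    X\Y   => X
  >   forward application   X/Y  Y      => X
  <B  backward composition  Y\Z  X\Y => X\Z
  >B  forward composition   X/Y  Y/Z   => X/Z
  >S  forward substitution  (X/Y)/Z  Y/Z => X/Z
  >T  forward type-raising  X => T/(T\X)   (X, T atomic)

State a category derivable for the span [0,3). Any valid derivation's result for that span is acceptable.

PP

[0,7] S   <
  [0,3] PP   <
    [0,2] PP/NP   <
      [0,1] "bone" : PP\NP
      [1,2] "gave" : (PP/NP)\(PP\NP)
    [2,3] "in" : PP\(PP/NP)
  [3,7] S\PP   >
    [3,4] "some" : (S\PP)/S
    [4,7] S   <
      [4,6] S/N   >
        [4,5] "city" : (S/N)/NP
        [5,6] "ate" : NP
      [6,7] "chased" : S\(S/N)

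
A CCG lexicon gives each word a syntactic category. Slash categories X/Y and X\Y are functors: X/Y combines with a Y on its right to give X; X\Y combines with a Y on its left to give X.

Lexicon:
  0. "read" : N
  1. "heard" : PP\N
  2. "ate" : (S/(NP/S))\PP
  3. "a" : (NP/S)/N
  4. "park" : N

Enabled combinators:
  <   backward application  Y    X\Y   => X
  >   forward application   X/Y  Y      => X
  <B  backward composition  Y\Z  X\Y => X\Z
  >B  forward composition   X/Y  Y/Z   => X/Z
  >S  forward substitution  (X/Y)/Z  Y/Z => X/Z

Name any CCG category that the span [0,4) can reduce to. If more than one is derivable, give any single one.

S/N

[0,5] S   >
  [0,4] S/N   >B
    [0,3] S/(NP/S)   <
      [0,2] PP   <
        [0,1] "read" : N
        [1,2] "heard" : PP\N
      [2,3] "ate" : (S/(NP/S))\PP
    [3,4] "a" : (NP/S)/N
  [4,5] "park" : N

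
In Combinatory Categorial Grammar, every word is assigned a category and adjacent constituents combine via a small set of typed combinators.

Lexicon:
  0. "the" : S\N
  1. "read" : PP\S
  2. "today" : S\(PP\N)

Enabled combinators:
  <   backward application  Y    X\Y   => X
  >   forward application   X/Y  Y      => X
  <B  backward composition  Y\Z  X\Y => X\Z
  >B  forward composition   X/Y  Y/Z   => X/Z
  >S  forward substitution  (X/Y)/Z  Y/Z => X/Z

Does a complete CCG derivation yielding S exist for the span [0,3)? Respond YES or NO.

YES

[0,3] S   <
  [0,2] PP\N   <B
    [0,1] "the" : S\N
    [1,2] "read" : PP\S
  [2,3] "today" : S\(PP\N)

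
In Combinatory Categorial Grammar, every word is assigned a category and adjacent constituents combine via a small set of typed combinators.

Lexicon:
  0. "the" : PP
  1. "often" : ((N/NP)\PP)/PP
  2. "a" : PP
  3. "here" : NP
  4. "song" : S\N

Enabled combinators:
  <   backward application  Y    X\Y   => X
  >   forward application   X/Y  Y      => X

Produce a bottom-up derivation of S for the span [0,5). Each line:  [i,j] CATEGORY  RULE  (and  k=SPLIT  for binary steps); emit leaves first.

[0,5] S   <
  [0,4] N   >
    [0,3] N/NP   <
      [0,1] "the" : PP
      [1,3] (N/NP)\PP   >
        [1,2] "often" : ((N/NP)\PP)/PP
        [2,3] "a" : PP
    [3,4] "here" : NP
  [4,5] "song" : S\N

[0,1] PP  lex  "the"
[1,2] ((N/NP)\PP)/PP  lex  "often"
[2,3] PP  lex  "a"
[1,3] (N/NP)\PP  >  k=2
[0,3] N/NP  <  k=1
[3,4] NP  lex  "here"
[0,4] N  >  k=3
[4,5] S\N  lex  "song"
[0,5] S  <  k=4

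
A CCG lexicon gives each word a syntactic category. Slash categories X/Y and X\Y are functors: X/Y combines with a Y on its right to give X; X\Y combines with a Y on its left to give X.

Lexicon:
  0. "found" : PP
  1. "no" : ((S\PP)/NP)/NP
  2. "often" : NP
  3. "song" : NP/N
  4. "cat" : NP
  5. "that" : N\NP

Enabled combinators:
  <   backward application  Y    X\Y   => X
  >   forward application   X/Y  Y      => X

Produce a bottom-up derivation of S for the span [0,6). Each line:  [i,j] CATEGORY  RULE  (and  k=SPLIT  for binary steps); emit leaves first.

[0,6] S   <
  [0,1] "found" : PP
  [1,6] S\PP   >
    [1,3] (S\PP)/NP   >
      [1,2] "no" : ((S\PP)/NP)/NP
      [2,3] "often" : NP
    [3,6] NP   >
      [3,4] "song" : NP/N
      [4,6] N   <
        [4,5] "cat" : NP
        [5,6] "that" : N\NP

[0,1] PP  lex  "found"
[1,2] ((S\PP)/NP)/NP  lex  "no"
[2,3] NP  lex  "often"
[1,3] (S\PP)/NP  >  k=2
[3,4] NP/N  lex  "song"
[4,5] NP  lex  "cat"
[5,6] N\NP  lex  "that"
[4,6] N  <  k=5
[3,6] NP  >  k=4
[1,6] S\PP  >  k=3
[0,6] S  <  k=1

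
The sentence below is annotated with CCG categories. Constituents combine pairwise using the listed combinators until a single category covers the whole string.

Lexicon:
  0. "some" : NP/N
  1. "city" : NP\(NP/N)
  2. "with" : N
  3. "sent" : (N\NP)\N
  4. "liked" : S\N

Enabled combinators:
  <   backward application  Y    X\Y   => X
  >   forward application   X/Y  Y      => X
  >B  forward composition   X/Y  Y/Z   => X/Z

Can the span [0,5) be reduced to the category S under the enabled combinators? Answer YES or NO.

YES

[0,5] S   <
  [0,4] N   <
    [0,2] NP   <
      [0,1] "some" : NP/N
      [1,2] "city" : NP\(NP/N)
    [2,4] N\NP   <
      [2,3] "with" : N
      [3,4] "sent" : (N\NP)\N
  [4,5] "liked" : S\N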